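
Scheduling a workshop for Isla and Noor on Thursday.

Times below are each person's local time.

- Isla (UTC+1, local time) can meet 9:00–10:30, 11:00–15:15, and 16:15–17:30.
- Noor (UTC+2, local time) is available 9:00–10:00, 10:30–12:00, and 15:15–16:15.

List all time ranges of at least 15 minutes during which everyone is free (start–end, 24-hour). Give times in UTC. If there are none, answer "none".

08:30–09:30, 13:15–14:15

Isla → UTC: 08:00–09:30, 10:00–14:15, 15:15–16:30.
Noor → UTC: 07:00–08:00, 08:30–10:00, 13:15–14:15.
Isla ∩ Noor: 08:30–09:30, 13:15–14:15.
Windows ≥ 15 min: 08:30–09:30, 13:15–14:15.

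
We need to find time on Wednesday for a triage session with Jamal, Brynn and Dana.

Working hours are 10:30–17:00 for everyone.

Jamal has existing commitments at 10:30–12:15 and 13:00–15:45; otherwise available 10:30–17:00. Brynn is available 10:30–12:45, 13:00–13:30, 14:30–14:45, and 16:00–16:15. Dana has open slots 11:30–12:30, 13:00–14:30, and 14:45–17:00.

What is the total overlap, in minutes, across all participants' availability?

Jamal free within 10:30–17:00: 12:15–13:00, 15:45–17:00.
Jamal ∩ Brynn: 12:15–12:45, 16:00–16:15.
Jamal ∩ Brynn ∩ Dana: 12:15–12:30, 16:00–16:15.
Total common minutes: 15 + 15 = 30.

30 minutes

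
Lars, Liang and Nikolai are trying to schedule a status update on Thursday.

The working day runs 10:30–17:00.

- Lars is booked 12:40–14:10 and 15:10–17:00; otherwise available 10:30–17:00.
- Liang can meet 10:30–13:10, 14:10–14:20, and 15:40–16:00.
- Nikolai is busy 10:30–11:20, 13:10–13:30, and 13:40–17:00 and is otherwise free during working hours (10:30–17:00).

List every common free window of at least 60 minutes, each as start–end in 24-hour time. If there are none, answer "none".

Lars free within 10:30–17:00: 10:30–12:40, 14:10–15:10.
Nikolai free within 10:30–17:00: 11:20–13:10, 13:30–13:40.
Lars ∩ Liang: 10:30–12:40, 14:10–14:20.
Lars ∩ Liang ∩ Nikolai: 11:20–12:40.
Windows ≥ 60 min: 11:20–12:40.

11:20–12:40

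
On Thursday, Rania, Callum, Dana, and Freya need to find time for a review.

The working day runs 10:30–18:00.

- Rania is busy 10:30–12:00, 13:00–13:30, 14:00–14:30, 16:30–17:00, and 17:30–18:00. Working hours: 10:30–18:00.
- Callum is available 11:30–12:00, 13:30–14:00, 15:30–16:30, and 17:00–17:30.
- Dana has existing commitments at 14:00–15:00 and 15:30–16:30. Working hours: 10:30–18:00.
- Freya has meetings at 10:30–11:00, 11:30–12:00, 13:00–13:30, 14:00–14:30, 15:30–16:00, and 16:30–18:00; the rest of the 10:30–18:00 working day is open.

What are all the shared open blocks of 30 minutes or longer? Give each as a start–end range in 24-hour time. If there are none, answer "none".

Rania free within 10:30–18:00: 12:00–13:00, 13:30–14:00, 14:30–16:30, 17:00–17:30.
Dana free within 10:30–18:00: 10:30–14:00, 15:00–15:30, 16:30–18:00.
Freya free within 10:30–18:00: 11:00–11:30, 12:00–13:00, 13:30–14:00, 14:30–15:30, 16:00–16:30.
Rania ∩ Callum: 13:30–14:00, 15:30–16:30, 17:00–17:30.
Rania ∩ Callum ∩ Dana: 13:30–14:00, 17:00–17:30.
Rania ∩ Callum ∩ Dana ∩ Freya: 13:30–14:00.
Windows ≥ 30 min: 13:30–14:00.

13:30–14:00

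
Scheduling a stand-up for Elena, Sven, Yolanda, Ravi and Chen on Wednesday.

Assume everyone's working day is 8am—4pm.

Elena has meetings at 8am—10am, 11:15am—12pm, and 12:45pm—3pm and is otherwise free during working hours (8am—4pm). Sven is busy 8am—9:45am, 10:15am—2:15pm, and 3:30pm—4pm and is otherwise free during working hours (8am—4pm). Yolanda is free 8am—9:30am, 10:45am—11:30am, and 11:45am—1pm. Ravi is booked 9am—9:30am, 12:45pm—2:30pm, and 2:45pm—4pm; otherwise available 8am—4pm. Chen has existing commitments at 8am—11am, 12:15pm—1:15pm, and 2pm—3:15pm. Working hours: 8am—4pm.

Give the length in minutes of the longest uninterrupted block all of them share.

0 minutes

Elena free within 08:00–16:00: 10:00–11:15, 12:00–12:45, 15:00–16:00.
Sven free within 08:00–16:00: 09:45–10:15, 14:15–15:30.
Ravi free within 08:00–16:00: 08:00–09:00, 09:30–12:45, 14:30–14:45.
Chen free within 08:00–16:00: 11:00–12:15, 13:15–14:00, 15:15–16:00.
Elena ∩ Sven: 10:00–10:15, 15:00–15:30.
Elena ∩ Sven ∩ Yolanda: (none).
Elena ∩ Sven ∩ Yolanda ∩ Ravi: (none).
Elena ∩ Sven ∩ Yolanda ∩ Ravi ∩ Chen: (none).
No common window.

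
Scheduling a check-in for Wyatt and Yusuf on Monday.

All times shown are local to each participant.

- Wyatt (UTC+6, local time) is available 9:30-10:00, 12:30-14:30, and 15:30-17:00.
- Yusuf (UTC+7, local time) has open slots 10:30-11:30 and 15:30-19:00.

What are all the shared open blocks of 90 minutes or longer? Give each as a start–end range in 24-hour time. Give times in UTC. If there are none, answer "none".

09:30–11:00

Wyatt → UTC: 03:30–04:00, 06:30–08:30, 09:30–11:00.
Yusuf → UTC: 03:30–04:30, 08:30–12:00.
Wyatt ∩ Yusuf: 03:30–04:00, 09:30–11:00.
Windows ≥ 90 min: 09:30–11:00.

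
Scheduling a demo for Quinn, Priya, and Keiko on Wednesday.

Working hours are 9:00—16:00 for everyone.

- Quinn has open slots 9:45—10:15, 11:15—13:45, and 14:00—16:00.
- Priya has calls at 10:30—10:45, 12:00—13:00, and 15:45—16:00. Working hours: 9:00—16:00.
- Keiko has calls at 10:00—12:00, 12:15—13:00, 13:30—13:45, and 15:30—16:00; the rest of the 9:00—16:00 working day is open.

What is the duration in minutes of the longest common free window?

90 minutes

Priya free within 09:00–16:00: 09:00–10:30, 10:45–12:00, 13:00–15:45.
Keiko free within 09:00–16:00: 09:00–10:00, 12:00–12:15, 13:00–13:30, 13:45–15:30.
Quinn ∩ Priya: 09:45–10:15, 11:15–12:00, 13:00–13:45, 14:00–15:45.
Quinn ∩ Priya ∩ Keiko: 09:45–10:00, 13:00–13:30, 14:00–15:30.
Common window lengths: 15, 30, 90 min; longest is 90.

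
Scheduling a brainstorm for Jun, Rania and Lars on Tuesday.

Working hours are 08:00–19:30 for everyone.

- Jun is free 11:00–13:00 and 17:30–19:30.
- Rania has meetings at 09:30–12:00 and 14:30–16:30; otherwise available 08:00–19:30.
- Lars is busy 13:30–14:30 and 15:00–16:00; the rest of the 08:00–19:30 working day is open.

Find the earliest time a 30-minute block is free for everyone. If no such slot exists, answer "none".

12:00

Rania free within 08:00–19:30: 08:00–09:30, 12:00–14:30, 16:30–19:30.
Lars free within 08:00–19:30: 08:00–13:30, 14:30–15:00, 16:00–19:30.
Jun ∩ Rania: 12:00–13:00, 17:30–19:30.
Jun ∩ Rania ∩ Lars: 12:00–13:00, 17:30–19:30.
Windows ≥ 30 min: 12:00–13:00, 17:30–19:30.
Earliest such window starts at 12:00.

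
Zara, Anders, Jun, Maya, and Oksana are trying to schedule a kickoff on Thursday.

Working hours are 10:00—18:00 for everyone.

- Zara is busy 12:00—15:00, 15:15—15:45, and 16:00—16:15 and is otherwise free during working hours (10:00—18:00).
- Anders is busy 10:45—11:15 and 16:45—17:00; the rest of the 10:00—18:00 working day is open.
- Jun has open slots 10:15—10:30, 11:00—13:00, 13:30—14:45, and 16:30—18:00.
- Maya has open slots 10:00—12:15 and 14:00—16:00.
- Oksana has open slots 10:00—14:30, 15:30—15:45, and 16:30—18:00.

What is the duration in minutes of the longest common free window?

Zara free within 10:00–18:00: 10:00–12:00, 15:00–15:15, 15:45–16:00, 16:15–18:00.
Anders free within 10:00–18:00: 10:00–10:45, 11:15–16:45, 17:00–18:00.
Zara ∩ Anders: 10:00–10:45, 11:15–12:00, 15:00–15:15, 15:45–16:00, 16:15–16:45, 17:00–18:00.
Zara ∩ Anders ∩ Jun: 10:15–10:30, 11:15–12:00, 16:30–16:45, 17:00–18:00.
Zara ∩ Anders ∩ Jun ∩ Maya: 10:15–10:30, 11:15–12:00.
Zara ∩ Anders ∩ Jun ∩ Maya ∩ Oksana: 10:15–10:30, 11:15–12:00.
Common window lengths: 15, 45 min; longest is 45.

45 minutes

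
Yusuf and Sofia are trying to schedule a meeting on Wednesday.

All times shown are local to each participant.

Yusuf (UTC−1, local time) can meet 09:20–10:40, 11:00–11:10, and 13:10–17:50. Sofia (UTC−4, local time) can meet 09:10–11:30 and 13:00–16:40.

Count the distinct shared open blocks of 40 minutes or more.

2

Yusuf → UTC: 10:20–11:40, 12:00–12:10, 14:10–18:50.
Sofia → UTC: 13:10–15:30, 17:00–20:40.
Yusuf ∩ Sofia: 14:10–15:30, 17:00–18:50.
Windows ≥ 40 min: 14:10–15:30, 17:00–18:50.
That's 2 windows.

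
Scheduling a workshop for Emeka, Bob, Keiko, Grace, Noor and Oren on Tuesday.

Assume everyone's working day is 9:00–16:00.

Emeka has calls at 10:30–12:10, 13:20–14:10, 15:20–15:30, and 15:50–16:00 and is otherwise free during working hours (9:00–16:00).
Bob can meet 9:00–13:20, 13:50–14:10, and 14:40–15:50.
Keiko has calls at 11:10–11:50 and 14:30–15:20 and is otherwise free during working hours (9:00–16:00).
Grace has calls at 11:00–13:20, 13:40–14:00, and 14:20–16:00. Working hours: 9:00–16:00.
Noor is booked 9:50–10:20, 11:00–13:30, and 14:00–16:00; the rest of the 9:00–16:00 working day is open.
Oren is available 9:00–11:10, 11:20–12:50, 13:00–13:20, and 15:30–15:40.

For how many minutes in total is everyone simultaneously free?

Emeka free within 09:00–16:00: 09:00–10:30, 12:10–13:20, 14:10–15:20, 15:30–15:50.
Keiko free within 09:00–16:00: 09:00–11:10, 11:50–14:30, 15:20–16:00.
Grace free within 09:00–16:00: 09:00–11:00, 13:20–13:40, 14:00–14:20.
Noor free within 09:00–16:00: 09:00–09:50, 10:20–11:00, 13:30–14:00.
Emeka ∩ Bob: 09:00–10:30, 12:10–13:20, 14:40–15:20, 15:30–15:50.
Emeka ∩ Bob ∩ Keiko: 09:00–10:30, 12:10–13:20, 15:30–15:50.
Emeka ∩ Bob ∩ Keiko ∩ Grace: 09:00–10:30.
Emeka ∩ Bob ∩ Keiko ∩ Grace ∩ Noor: 09:00–09:50, 10:20–10:30.
Emeka ∩ Bob ∩ Keiko ∩ Grace ∩ Noor ∩ Oren: 09:00–09:50, 10:20–10:30.
Total common minutes: 50 + 10 = 60.

60 minutes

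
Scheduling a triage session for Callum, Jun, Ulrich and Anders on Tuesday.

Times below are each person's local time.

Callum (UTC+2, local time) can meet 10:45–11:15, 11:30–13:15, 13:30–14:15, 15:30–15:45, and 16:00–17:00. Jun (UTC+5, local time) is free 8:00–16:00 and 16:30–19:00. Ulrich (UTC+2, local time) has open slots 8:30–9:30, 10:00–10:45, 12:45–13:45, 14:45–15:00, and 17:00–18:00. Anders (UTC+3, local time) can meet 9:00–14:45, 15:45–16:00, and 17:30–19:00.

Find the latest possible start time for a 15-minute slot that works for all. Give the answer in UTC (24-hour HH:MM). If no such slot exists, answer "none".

Callum → UTC: 08:45–09:15, 09:30–11:15, 11:30–12:15, 13:30–13:45, 14:00–15:00.
Jun → UTC: 03:00–11:00, 11:30–14:00.
Ulrich → UTC: 06:30–07:30, 08:00–08:45, 10:45–11:45, 12:45–13:00, 15:00–16:00.
Anders → UTC: 06:00–11:45, 12:45–13:00, 14:30–16:00.
Callum ∩ Jun: 08:45–09:15, 09:30–11:00, 11:30–12:15, 13:30–13:45.
Callum ∩ Jun ∩ Ulrich: 10:45–11:00, 11:30–11:45.
Callum ∩ Jun ∩ Ulrich ∩ Anders: 10:45–11:00, 11:30–11:45.
Windows ≥ 15 min: 10:45–11:00, 11:30–11:45.
Latest start in the last window 11:30–11:45 is 11:45 − 15 min = 11:30.

11:30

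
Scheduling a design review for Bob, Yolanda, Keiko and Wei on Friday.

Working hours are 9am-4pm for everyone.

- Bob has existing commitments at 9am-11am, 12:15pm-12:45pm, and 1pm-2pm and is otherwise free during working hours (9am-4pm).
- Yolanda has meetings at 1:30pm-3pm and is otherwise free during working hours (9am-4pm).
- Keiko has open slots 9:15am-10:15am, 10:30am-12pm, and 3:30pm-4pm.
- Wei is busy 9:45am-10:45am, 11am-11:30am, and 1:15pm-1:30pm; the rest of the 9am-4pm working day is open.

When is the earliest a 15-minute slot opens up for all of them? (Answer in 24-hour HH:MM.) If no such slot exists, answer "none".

Bob free within 09:00–16:00: 11:00–12:15, 12:45–13:00, 14:00–16:00.
Yolanda free within 09:00–16:00: 09:00–13:30, 15:00–16:00.
Wei free within 09:00–16:00: 09:00–09:45, 10:45–11:00, 11:30–13:15, 13:30–16:00.
Bob ∩ Yolanda: 11:00–12:15, 12:45–13:00, 15:00–16:00.
Bob ∩ Yolanda ∩ Keiko: 11:00–12:00, 15:30–16:00.
Bob ∩ Yolanda ∩ Keiko ∩ Wei: 11:30–12:00, 15:30–16:00.
Windows ≥ 15 min: 11:30–12:00, 15:30–16:00.
Earliest such window starts at 11:30.

11:30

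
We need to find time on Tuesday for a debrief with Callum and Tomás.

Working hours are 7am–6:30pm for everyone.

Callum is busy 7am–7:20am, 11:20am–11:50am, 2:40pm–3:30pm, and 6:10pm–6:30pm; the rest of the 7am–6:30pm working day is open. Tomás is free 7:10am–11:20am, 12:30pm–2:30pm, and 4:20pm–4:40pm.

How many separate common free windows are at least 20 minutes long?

3

Callum free within 07:00–18:30: 07:20–11:20, 11:50–14:40, 15:30–18:10.
Callum ∩ Tomás: 07:20–11:20, 12:30–14:30, 16:20–16:40.
Windows ≥ 20 min: 07:20–11:20, 12:30–14:30, 16:20–16:40.
That's 3 windows.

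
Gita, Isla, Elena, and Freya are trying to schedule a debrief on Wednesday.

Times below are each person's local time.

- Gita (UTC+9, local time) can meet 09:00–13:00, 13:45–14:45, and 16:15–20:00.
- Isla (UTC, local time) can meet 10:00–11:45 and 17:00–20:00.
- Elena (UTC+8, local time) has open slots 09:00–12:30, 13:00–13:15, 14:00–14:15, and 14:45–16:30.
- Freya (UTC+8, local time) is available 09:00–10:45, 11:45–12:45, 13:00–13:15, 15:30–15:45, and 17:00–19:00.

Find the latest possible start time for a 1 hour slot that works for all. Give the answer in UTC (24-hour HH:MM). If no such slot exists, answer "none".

Gita → UTC: 00:00–04:00, 04:45–05:45, 07:15–11:00.
Isla → UTC: 10:00–11:45, 17:00–20:00.
Elena → UTC: 01:00–04:30, 05:00–05:15, 06:00–06:15, 06:45–08:30.
Freya → UTC: 01:00–02:45, 03:45–04:45, 05:00–05:15, 07:30–07:45, 09:00–11:00.
Gita ∩ Isla: 10:00–11:00.
Gita ∩ Isla ∩ Elena: (none).
Gita ∩ Isla ∩ Elena ∩ Freya: (none).
Windows ≥ 60 min: (none).

none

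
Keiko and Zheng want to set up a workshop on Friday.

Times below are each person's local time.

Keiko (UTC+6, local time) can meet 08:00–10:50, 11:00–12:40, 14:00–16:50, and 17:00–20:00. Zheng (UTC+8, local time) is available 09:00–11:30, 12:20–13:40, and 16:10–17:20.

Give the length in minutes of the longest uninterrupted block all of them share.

90 minutes

Keiko → UTC: 02:00–04:50, 05:00–06:40, 08:00–10:50, 11:00–14:00.
Zheng → UTC: 01:00–03:30, 04:20–05:40, 08:10–09:20.
Keiko ∩ Zheng: 02:00–03:30, 04:20–04:50, 05:00–05:40, 08:10–09:20.
Common window lengths: 90, 30, 40, 70 min; longest is 90.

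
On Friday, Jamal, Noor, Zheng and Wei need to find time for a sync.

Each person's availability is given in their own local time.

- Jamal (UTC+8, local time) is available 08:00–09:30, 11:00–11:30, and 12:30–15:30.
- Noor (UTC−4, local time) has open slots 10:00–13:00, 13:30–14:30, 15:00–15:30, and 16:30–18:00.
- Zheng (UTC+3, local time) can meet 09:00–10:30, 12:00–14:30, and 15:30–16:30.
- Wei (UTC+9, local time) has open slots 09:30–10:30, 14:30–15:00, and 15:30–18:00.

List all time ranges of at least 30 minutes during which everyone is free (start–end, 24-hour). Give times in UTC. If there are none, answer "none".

none

Jamal → UTC: 00:00–01:30, 03:00–03:30, 04:30–07:30.
Noor → UTC: 14:00–17:00, 17:30–18:30, 19:00–19:30, 20:30–22:00.
Zheng → UTC: 06:00–07:30, 09:00–11:30, 12:30–13:30.
Wei → UTC: 00:30–01:30, 05:30–06:00, 06:30–09:00.
Jamal ∩ Noor: (none).
Jamal ∩ Noor ∩ Zheng: (none).
Jamal ∩ Noor ∩ Zheng ∩ Wei: (none).
Windows ≥ 30 min: (none).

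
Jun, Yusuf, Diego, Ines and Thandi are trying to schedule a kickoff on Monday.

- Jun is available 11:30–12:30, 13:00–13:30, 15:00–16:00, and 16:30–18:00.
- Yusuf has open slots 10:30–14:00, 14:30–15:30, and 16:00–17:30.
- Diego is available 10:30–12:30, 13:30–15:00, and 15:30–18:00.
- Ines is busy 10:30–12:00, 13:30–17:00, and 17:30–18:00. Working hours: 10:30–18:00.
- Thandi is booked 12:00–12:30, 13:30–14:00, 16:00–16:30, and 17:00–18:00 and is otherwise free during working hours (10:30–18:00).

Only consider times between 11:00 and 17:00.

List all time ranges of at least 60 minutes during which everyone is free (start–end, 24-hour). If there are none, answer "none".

none

Ines free within 10:30–18:00: 12:00–13:30, 17:00–17:30.
Thandi free within 10:30–18:00: 10:30–12:00, 12:30–13:30, 14:00–16:00, 16:30–17:00.
Jun ∩ Yusuf: 11:30–12:30, 13:00–13:30, 15:00–15:30, 16:30–17:30.
Jun ∩ Yusuf ∩ Diego: 11:30–12:30, 16:30–17:30.
Jun ∩ Yusuf ∩ Diego ∩ Ines: 12:00–12:30, 17:00–17:30.
Jun ∩ Yusuf ∩ Diego ∩ Ines ∩ Thandi: (none).
Restricted to 11:00–17:00: (none).
Windows ≥ 60 min: (none).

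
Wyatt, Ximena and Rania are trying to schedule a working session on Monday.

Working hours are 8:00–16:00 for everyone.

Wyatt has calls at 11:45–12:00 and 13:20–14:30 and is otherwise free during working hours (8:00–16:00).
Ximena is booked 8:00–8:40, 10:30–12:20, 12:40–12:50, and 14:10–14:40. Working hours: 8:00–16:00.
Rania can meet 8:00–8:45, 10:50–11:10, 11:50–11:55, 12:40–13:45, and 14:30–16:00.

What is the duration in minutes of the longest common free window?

Wyatt free within 08:00–16:00: 08:00–11:45, 12:00–13:20, 14:30–16:00.
Ximena free within 08:00–16:00: 08:40–10:30, 12:20–12:40, 12:50–14:10, 14:40–16:00.
Wyatt ∩ Ximena: 08:40–10:30, 12:20–12:40, 12:50–13:20, 14:40–16:00.
Wyatt ∩ Ximena ∩ Rania: 08:40–08:45, 12:50–13:20, 14:40–16:00.
Common window lengths: 5, 30, 80 min; longest is 80.

80 minutes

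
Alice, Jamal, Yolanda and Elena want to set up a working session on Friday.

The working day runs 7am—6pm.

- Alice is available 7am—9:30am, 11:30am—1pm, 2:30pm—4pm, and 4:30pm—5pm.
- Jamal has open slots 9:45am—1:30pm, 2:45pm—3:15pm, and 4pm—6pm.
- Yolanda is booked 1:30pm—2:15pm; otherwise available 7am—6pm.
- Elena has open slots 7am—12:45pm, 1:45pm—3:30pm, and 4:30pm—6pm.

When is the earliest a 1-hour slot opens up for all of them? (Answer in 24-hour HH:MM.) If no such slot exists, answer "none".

Yolanda free within 07:00–18:00: 07:00–13:30, 14:15–18:00.
Alice ∩ Jamal: 11:30–13:00, 14:45–15:15, 16:30–17:00.
Alice ∩ Jamal ∩ Yolanda: 11:30–13:00, 14:45–15:15, 16:30–17:00.
Alice ∩ Jamal ∩ Yolanda ∩ Elena: 11:30–12:45, 14:45–15:15, 16:30–17:00.
Windows ≥ 60 min: 11:30–12:45.
Earliest such window starts at 11:30.

11:30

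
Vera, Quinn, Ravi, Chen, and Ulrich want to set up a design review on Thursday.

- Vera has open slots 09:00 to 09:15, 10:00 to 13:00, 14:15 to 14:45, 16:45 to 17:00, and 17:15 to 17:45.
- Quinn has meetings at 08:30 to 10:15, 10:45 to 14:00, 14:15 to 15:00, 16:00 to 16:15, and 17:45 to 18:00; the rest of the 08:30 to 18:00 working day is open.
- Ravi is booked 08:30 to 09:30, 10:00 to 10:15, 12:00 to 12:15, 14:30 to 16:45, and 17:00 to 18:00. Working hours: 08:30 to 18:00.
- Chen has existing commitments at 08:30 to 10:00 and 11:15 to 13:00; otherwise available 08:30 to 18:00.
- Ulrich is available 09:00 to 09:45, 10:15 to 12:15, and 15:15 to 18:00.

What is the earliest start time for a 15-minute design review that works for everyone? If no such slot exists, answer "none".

10:15

Quinn free within 08:30–18:00: 10:15–10:45, 14:00–14:15, 15:00–16:00, 16:15–17:45.
Ravi free within 08:30–18:00: 09:30–10:00, 10:15–12:00, 12:15–14:30, 16:45–17:00.
Chen free within 08:30–18:00: 10:00–11:15, 13:00–18:00.
Vera ∩ Quinn: 10:15–10:45, 16:45–17:00, 17:15–17:45.
Vera ∩ Quinn ∩ Ravi: 10:15–10:45, 16:45–17:00.
Vera ∩ Quinn ∩ Ravi ∩ Chen: 10:15–10:45, 16:45–17:00.
Vera ∩ Quinn ∩ Ravi ∩ Chen ∩ Ulrich: 10:15–10:45, 16:45–17:00.
Windows ≥ 15 min: 10:15–10:45, 16:45–17:00.
Earliest such window starts at 10:15.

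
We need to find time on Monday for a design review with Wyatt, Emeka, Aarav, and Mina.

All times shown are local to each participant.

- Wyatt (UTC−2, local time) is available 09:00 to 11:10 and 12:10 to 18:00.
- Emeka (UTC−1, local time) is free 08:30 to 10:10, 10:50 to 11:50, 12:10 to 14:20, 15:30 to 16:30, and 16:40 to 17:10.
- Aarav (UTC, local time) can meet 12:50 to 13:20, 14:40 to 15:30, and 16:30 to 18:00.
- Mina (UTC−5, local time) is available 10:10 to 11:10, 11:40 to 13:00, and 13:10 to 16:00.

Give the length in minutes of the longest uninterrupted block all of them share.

50 minutes

Wyatt → UTC: 11:00–13:10, 14:10–20:00.
Emeka → UTC: 09:30–11:10, 11:50–12:50, 13:10–15:20, 16:30–17:30, 17:40–18:10.
Aarav → UTC: 12:50–13:20, 14:40–15:30, 16:30–18:00.
Mina → UTC: 15:10–16:10, 16:40–18:00, 18:10–21:00.
Wyatt ∩ Emeka: 11:00–11:10, 11:50–12:50, 14:10–15:20, 16:30–17:30, 17:40–18:10.
Wyatt ∩ Emeka ∩ Aarav: 14:40–15:20, 16:30–17:30, 17:40–18:00.
Wyatt ∩ Emeka ∩ Aarav ∩ Mina: 15:10–15:20, 16:40–17:30, 17:40–18:00.
Common window lengths: 10, 50, 20 min; longest is 50.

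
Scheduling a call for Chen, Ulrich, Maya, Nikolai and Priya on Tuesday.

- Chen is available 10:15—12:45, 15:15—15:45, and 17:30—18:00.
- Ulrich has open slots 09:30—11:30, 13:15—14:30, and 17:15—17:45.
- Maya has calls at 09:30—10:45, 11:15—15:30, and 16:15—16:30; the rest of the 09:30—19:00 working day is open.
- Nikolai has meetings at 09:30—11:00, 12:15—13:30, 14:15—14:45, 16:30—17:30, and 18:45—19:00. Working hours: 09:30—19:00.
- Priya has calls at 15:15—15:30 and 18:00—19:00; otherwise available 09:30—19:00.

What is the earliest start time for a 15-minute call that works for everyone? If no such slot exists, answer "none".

Maya free within 09:30–19:00: 10:45–11:15, 15:30–16:15, 16:30–19:00.
Nikolai free within 09:30–19:00: 11:00–12:15, 13:30–14:15, 14:45–16:30, 17:30–18:45.
Priya free within 09:30–19:00: 09:30–15:15, 15:30–18:00.
Chen ∩ Ulrich: 10:15–11:30, 17:30–17:45.
Chen ∩ Ulrich ∩ Maya: 10:45–11:15, 17:30–17:45.
Chen ∩ Ulrich ∩ Maya ∩ Nikolai: 11:00–11:15, 17:30–17:45.
Chen ∩ Ulrich ∩ Maya ∩ Nikolai ∩ Priya: 11:00–11:15, 17:30–17:45.
Windows ≥ 15 min: 11:00–11:15, 17:30–17:45.
Earliest such window starts at 11:00.

11:00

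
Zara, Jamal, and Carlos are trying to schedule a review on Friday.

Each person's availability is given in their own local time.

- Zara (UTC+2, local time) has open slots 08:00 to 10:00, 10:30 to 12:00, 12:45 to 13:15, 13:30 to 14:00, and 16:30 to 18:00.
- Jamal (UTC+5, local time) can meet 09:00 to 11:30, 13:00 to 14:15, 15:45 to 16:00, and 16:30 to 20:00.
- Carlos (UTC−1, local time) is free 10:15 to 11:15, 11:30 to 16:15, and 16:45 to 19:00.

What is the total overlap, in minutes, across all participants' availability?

Zara → UTC: 06:00–08:00, 08:30–10:00, 10:45–11:15, 11:30–12:00, 14:30–16:00.
Jamal → UTC: 04:00–06:30, 08:00–09:15, 10:45–11:00, 11:30–15:00.
Carlos → UTC: 11:15–12:15, 12:30–17:15, 17:45–20:00.
Zara ∩ Jamal: 06:00–06:30, 08:30–09:15, 10:45–11:00, 11:30–12:00, 14:30–15:00.
Zara ∩ Jamal ∩ Carlos: 11:30–12:00, 14:30–15:00.
Total common minutes: 30 + 30 = 60.

60 minutes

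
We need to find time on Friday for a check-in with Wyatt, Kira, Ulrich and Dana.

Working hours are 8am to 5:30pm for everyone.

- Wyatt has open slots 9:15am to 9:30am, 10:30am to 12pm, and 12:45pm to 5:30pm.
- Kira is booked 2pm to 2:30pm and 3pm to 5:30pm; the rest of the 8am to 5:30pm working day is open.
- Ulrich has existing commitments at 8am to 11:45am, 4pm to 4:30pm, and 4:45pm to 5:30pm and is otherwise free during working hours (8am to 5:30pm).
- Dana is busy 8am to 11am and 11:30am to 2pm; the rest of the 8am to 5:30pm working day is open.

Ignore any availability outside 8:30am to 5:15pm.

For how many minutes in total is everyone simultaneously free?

30 minutes

Kira free within 08:00–17:30: 08:00–14:00, 14:30–15:00.
Ulrich free within 08:00–17:30: 11:45–16:00, 16:30–16:45.
Dana free within 08:00–17:30: 11:00–11:30, 14:00–17:30.
Wyatt ∩ Kira: 09:15–09:30, 10:30–12:00, 12:45–14:00, 14:30–15:00.
Wyatt ∩ Kira ∩ Ulrich: 11:45–12:00, 12:45–14:00, 14:30–15:00.
Wyatt ∩ Kira ∩ Ulrich ∩ Dana: 14:30–15:00.
Restricted to 08:30–17:15: 14:30–15:00.
Total common minutes: 30.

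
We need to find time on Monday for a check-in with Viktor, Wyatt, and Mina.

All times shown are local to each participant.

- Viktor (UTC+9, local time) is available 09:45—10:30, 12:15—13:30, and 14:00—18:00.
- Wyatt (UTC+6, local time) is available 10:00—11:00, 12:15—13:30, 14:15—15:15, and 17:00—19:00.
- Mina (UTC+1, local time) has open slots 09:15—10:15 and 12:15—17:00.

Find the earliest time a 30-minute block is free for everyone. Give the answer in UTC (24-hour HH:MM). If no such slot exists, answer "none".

08:15

Viktor → UTC: 00:45–01:30, 03:15–04:30, 05:00–09:00.
Wyatt → UTC: 04:00–05:00, 06:15–07:30, 08:15–09:15, 11:00–13:00.
Mina → UTC: 08:15–09:15, 11:15–16:00.
Viktor ∩ Wyatt: 04:00–04:30, 06:15–07:30, 08:15–09:00.
Viktor ∩ Wyatt ∩ Mina: 08:15–09:00.
Windows ≥ 30 min: 08:15–09:00.
Earliest such window starts at 08:15.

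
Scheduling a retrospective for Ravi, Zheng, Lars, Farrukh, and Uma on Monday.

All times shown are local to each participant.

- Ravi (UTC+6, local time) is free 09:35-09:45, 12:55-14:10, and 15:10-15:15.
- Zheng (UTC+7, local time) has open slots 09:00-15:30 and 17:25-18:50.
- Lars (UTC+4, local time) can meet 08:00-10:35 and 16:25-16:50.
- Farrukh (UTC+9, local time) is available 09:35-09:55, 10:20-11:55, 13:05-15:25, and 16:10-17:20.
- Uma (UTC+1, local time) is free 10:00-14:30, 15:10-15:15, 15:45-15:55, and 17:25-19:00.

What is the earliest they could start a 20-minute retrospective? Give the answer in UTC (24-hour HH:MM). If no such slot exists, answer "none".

Ravi → UTC: 03:35–03:45, 06:55–08:10, 09:10–09:15.
Zheng → UTC: 02:00–08:30, 10:25–11:50.
Lars → UTC: 04:00–06:35, 12:25–12:50.
Farrukh → UTC: 00:35–00:55, 01:20–02:55, 04:05–06:25, 07:10–08:20.
Uma → UTC: 09:00–13:30, 14:10–14:15, 14:45–14:55, 16:25–18:00.
Ravi ∩ Zheng: 03:35–03:45, 06:55–08:10.
Ravi ∩ Zheng ∩ Lars: (none).
Ravi ∩ Zheng ∩ Lars ∩ Farrukh: (none).
Ravi ∩ Zheng ∩ Lars ∩ Farrukh ∩ Uma: (none).
Windows ≥ 20 min: (none).

none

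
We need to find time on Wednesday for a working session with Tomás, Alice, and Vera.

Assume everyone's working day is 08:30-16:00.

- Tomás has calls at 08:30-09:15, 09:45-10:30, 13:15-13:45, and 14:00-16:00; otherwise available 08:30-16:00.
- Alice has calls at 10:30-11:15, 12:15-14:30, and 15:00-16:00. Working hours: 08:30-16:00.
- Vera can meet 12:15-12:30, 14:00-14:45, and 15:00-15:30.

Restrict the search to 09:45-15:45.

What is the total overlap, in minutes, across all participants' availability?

Tomás free within 08:30–16:00: 09:15–09:45, 10:30–13:15, 13:45–14:00.
Alice free within 08:30–16:00: 08:30–10:30, 11:15–12:15, 14:30–15:00.
Tomás ∩ Alice: 09:15–09:45, 11:15–12:15.
Tomás ∩ Alice ∩ Vera: (none).
Restricted to 09:45–15:45: (none).
Total common minutes: 0.

0 minutes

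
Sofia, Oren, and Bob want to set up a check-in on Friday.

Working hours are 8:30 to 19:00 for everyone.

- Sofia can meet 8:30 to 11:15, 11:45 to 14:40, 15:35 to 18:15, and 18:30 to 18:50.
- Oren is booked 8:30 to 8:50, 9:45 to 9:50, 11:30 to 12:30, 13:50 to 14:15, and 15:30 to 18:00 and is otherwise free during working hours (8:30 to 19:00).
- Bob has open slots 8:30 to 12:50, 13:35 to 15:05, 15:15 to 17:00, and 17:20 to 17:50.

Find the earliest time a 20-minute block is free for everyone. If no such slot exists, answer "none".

08:50

Oren free within 08:30–19:00: 08:50–09:45, 09:50–11:30, 12:30–13:50, 14:15–15:30, 18:00–19:00.
Sofia ∩ Oren: 08:50–09:45, 09:50–11:15, 12:30–13:50, 14:15–14:40, 18:00–18:15, 18:30–18:50.
Sofia ∩ Oren ∩ Bob: 08:50–09:45, 09:50–11:15, 12:30–12:50, 13:35–13:50, 14:15–14:40.
Windows ≥ 20 min: 08:50–09:45, 09:50–11:15, 12:30–12:50, 14:15–14:40.
Earliest such window starts at 08:50.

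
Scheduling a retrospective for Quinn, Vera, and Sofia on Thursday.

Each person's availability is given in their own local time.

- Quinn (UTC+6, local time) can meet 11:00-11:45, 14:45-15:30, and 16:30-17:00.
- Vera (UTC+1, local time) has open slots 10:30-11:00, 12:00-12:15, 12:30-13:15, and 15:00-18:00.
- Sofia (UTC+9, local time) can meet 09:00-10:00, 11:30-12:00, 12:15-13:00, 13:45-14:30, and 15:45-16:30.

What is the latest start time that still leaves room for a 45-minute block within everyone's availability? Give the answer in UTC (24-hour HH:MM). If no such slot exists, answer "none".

Quinn → UTC: 05:00–05:45, 08:45–09:30, 10:30–11:00.
Vera → UTC: 09:30–10:00, 11:00–11:15, 11:30–12:15, 14:00–17:00.
Sofia → UTC: 00:00–01:00, 02:30–03:00, 03:15–04:00, 04:45–05:30, 06:45–07:30.
Quinn ∩ Vera: (none).
Quinn ∩ Vera ∩ Sofia: (none).
Windows ≥ 45 min: (none).

none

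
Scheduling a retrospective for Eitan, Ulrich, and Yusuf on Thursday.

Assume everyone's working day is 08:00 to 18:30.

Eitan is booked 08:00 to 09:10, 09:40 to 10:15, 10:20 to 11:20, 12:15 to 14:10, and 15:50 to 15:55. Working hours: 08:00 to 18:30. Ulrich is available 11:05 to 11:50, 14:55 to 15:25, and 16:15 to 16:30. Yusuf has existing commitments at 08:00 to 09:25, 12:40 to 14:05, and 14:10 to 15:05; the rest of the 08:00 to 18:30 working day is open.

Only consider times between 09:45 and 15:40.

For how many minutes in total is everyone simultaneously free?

50 minutes

Eitan free within 08:00–18:30: 09:10–09:40, 10:15–10:20, 11:20–12:15, 14:10–15:50, 15:55–18:30.
Yusuf free within 08:00–18:30: 09:25–12:40, 14:05–14:10, 15:05–18:30.
Eitan ∩ Ulrich: 11:20–11:50, 14:55–15:25, 16:15–16:30.
Eitan ∩ Ulrich ∩ Yusuf: 11:20–11:50, 15:05–15:25, 16:15–16:30.
Restricted to 09:45–15:40: 11:20–11:50, 15:05–15:25.
Total common minutes: 30 + 20 = 50.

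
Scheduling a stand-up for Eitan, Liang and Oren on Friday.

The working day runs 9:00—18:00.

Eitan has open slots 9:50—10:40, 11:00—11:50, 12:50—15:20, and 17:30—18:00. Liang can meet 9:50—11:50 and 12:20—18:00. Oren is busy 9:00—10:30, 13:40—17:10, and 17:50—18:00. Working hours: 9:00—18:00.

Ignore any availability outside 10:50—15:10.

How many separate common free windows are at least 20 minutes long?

2

Oren free within 09:00–18:00: 10:30–13:40, 17:10–17:50.
Eitan ∩ Liang: 09:50–10:40, 11:00–11:50, 12:50–15:20, 17:30–18:00.
Eitan ∩ Liang ∩ Oren: 10:30–10:40, 11:00–11:50, 12:50–13:40, 17:30–17:50.
Restricted to 10:50–15:10: 11:00–11:50, 12:50–13:40.
Windows ≥ 20 min: 11:00–11:50, 12:50–13:40.
That's 2 windows.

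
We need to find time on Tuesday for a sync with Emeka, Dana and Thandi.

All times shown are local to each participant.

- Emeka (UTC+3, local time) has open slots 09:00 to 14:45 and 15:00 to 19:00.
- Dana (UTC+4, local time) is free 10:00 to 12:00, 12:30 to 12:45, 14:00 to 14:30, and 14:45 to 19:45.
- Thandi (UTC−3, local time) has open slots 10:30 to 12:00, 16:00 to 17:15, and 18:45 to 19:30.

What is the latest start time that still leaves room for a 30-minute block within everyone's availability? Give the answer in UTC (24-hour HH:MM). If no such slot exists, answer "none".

14:30

Emeka → UTC: 06:00–11:45, 12:00–16:00.
Dana → UTC: 06:00–08:00, 08:30–08:45, 10:00–10:30, 10:45–15:45.
Thandi → UTC: 13:30–15:00, 19:00–20:15, 21:45–22:30.
Emeka ∩ Dana: 06:00–08:00, 08:30–08:45, 10:00–10:30, 10:45–11:45, 12:00–15:45.
Emeka ∩ Dana ∩ Thandi: 13:30–15:00.
Windows ≥ 30 min: 13:30–15:00.
Latest start in the last window 13:30–15:00 is 15:00 − 30 min = 14:30.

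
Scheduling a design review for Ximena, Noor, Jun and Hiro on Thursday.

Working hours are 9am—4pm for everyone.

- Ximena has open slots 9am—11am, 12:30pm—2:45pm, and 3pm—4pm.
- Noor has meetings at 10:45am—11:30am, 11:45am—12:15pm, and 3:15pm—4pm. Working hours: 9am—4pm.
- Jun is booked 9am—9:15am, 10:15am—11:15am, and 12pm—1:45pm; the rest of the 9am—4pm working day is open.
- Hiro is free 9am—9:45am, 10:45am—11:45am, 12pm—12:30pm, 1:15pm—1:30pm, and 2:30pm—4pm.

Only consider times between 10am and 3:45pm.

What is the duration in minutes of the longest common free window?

Noor free within 09:00–16:00: 09:00–10:45, 11:30–11:45, 12:15–15:15.
Jun free within 09:00–16:00: 09:15–10:15, 11:15–12:00, 13:45–16:00.
Ximena ∩ Noor: 09:00–10:45, 12:30–14:45, 15:00–15:15.
Ximena ∩ Noor ∩ Jun: 09:15–10:15, 13:45–14:45, 15:00–15:15.
Ximena ∩ Noor ∩ Jun ∩ Hiro: 09:15–09:45, 14:30–14:45, 15:00–15:15.
Restricted to 10:00–15:45: 14:30–14:45, 15:00–15:15.
Common window lengths: 15, 15 min; longest is 15.

15 minutes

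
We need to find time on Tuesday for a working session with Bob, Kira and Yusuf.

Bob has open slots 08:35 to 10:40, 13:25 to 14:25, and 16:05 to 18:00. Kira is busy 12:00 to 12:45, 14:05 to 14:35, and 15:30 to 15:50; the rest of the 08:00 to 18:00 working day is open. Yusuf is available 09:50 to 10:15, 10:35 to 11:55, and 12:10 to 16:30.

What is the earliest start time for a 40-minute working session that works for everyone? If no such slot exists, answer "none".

13:25

Kira free within 08:00–18:00: 08:00–12:00, 12:45–14:05, 14:35–15:30, 15:50–18:00.
Bob ∩ Kira: 08:35–10:40, 13:25–14:05, 16:05–18:00.
Bob ∩ Kira ∩ Yusuf: 09:50–10:15, 10:35–10:40, 13:25–14:05, 16:05–16:30.
Windows ≥ 40 min: 13:25–14:05.
Earliest such window starts at 13:25.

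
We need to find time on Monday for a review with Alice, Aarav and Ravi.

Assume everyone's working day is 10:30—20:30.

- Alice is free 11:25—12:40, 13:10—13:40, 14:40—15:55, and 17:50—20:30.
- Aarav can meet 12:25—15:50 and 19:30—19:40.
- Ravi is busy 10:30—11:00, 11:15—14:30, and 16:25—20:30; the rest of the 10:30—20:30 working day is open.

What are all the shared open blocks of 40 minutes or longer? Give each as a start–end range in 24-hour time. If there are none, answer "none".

Ravi free within 10:30–20:30: 11:00–11:15, 14:30–16:25.
Alice ∩ Aarav: 12:25–12:40, 13:10–13:40, 14:40–15:50, 19:30–19:40.
Alice ∩ Aarav ∩ Ravi: 14:40–15:50.
Windows ≥ 40 min: 14:40–15:50.

14:40–15:50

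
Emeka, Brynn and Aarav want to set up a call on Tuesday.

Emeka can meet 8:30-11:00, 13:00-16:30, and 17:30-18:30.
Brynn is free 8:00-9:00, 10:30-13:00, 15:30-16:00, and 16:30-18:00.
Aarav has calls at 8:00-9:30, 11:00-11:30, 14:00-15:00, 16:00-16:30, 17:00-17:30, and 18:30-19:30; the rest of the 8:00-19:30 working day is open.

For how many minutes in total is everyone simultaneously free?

Aarav free within 08:00–19:30: 09:30–11:00, 11:30–14:00, 15:00–16:00, 16:30–17:00, 17:30–18:30.
Emeka ∩ Brynn: 08:30–09:00, 10:30–11:00, 15:30–16:00, 17:30–18:00.
Emeka ∩ Brynn ∩ Aarav: 10:30–11:00, 15:30–16:00, 17:30–18:00.
Total common minutes: 30 + 30 + 30 = 90.

90 minutes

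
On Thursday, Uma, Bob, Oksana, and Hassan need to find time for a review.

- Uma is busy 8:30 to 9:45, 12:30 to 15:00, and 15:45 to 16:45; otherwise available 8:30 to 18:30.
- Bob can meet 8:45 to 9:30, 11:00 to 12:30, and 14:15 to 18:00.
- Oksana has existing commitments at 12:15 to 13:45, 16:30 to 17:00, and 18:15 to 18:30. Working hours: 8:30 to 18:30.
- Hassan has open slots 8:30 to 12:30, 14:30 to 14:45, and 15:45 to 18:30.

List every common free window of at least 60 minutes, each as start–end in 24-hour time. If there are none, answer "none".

11:00–12:15, 17:00–18:00

Uma free within 08:30–18:30: 09:45–12:30, 15:00–15:45, 16:45–18:30.
Oksana free within 08:30–18:30: 08:30–12:15, 13:45–16:30, 17:00–18:15.
Uma ∩ Bob: 11:00–12:30, 15:00–15:45, 16:45–18:00.
Uma ∩ Bob ∩ Oksana: 11:00–12:15, 15:00–15:45, 17:00–18:00.
Uma ∩ Bob ∩ Oksana ∩ Hassan: 11:00–12:15, 17:00–18:00.
Windows ≥ 60 min: 11:00–12:15, 17:00–18:00.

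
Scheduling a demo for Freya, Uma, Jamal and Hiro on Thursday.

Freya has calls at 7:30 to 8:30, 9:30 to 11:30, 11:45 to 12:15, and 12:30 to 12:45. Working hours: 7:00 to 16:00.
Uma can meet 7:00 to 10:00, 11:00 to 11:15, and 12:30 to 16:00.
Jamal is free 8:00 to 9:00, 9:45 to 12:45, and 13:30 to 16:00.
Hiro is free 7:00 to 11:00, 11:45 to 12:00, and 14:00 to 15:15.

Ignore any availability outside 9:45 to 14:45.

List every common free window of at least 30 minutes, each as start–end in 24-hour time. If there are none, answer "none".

Freya free within 07:00–16:00: 07:00–07:30, 08:30–09:30, 11:30–11:45, 12:15–12:30, 12:45–16:00.
Freya ∩ Uma: 07:00–07:30, 08:30–09:30, 12:45–16:00.
Freya ∩ Uma ∩ Jamal: 08:30–09:00, 13:30–16:00.
Freya ∩ Uma ∩ Jamal ∩ Hiro: 08:30–09:00, 14:00–15:15.
Restricted to 09:45–14:45: 14:00–14:45.
Windows ≥ 30 min: 14:00–14:45.

14:00–14:45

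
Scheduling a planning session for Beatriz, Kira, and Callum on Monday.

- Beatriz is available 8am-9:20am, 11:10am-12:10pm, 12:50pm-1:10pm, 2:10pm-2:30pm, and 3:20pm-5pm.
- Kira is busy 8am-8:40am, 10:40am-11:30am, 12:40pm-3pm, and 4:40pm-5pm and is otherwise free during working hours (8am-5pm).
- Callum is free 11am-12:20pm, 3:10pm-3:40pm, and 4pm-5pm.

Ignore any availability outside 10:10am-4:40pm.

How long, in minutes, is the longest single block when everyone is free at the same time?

Kira free within 08:00–17:00: 08:40–10:40, 11:30–12:40, 15:00–16:40.
Beatriz ∩ Kira: 08:40–09:20, 11:30–12:10, 15:20–16:40.
Beatriz ∩ Kira ∩ Callum: 11:30–12:10, 15:20–15:40, 16:00–16:40.
Restricted to 10:10–16:40: 11:30–12:10, 15:20–15:40, 16:00–16:40.
Common window lengths: 40, 20, 40 min; longest is 40.

40 minutes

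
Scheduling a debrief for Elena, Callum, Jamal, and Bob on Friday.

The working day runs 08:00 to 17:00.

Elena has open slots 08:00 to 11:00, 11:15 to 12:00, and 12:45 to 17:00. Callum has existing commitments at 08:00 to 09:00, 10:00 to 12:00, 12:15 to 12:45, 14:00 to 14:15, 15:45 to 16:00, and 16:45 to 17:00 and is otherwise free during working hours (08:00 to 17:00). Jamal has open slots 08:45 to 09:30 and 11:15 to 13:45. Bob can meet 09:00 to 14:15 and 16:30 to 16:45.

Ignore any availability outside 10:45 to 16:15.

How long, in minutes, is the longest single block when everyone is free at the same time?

Callum free within 08:00–17:00: 09:00–10:00, 12:00–12:15, 12:45–14:00, 14:15–15:45, 16:00–16:45.
Elena ∩ Callum: 09:00–10:00, 12:45–14:00, 14:15–15:45, 16:00–16:45.
Elena ∩ Callum ∩ Jamal: 09:00–09:30, 12:45–13:45.
Elena ∩ Callum ∩ Jamal ∩ Bob: 09:00–09:30, 12:45–13:45.
Restricted to 10:45–16:15: 12:45–13:45.
Single common window of 60 minutes.

60 minutes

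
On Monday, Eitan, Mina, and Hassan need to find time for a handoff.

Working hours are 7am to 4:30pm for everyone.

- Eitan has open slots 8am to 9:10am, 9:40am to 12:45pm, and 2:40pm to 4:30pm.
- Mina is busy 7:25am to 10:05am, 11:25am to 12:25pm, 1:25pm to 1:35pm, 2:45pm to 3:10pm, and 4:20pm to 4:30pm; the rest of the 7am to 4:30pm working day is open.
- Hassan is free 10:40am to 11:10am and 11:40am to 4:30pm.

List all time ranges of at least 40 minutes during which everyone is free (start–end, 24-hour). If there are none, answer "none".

15:10–16:20

Mina free within 07:00–16:30: 07:00–07:25, 10:05–11:25, 12:25–13:25, 13:35–14:45, 15:10–16:20.
Eitan ∩ Mina: 10:05–11:25, 12:25–12:45, 14:40–14:45, 15:10–16:20.
Eitan ∩ Mina ∩ Hassan: 10:40–11:10, 12:25–12:45, 14:40–14:45, 15:10–16:20.
Windows ≥ 40 min: 15:10–16:20.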